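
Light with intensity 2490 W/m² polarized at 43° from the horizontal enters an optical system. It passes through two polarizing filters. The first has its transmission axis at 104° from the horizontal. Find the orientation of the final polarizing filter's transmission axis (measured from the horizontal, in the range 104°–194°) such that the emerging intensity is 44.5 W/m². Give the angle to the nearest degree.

By Malus's law, I₁ = I₀ cos²(104° − 43°) = I₀ cos²(61°) = 0.235 I₀.
Target fraction: 44.5 / 2490 W/m² = 0.01787 of I₀.
Need I₂/I₀ = 0.01787, so cos²(θ − 104°) = 0.01787 / 0.235 = 0.07604.
θ − 104° = arccos(√0.07604) = 74.0°, giving θ ≈ 104 + 74.0 = 178.0°.

θ ≈ 178°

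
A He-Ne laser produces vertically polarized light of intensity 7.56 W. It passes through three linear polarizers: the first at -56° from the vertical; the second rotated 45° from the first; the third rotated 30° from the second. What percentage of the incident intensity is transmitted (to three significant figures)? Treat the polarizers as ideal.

I₁ = 7.56 W · cos²(56°) = 2.364 W.
I₂ = I₁ · cos²(45°) = 2.364 · 0.5 = 1.182 W.
I₃ = I₂ · cos²(30°) = 1.182 · 0.75 = 0.8865 W.
That is 11.73% of the incident intensity.

≈ 11.7%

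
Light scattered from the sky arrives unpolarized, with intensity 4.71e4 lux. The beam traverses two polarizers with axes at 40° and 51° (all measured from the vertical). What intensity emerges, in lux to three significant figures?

I ≈ 2.27e4 lux

Unpolarized light through the first polarizer → I₁ = 4.71e4 lux/2 = 2.355e+04 lux, polarized at 40°.
I₂ = I₁ · cos²(11°) = 2.355e+04 · 0.9636 = 2.269e+04 lux.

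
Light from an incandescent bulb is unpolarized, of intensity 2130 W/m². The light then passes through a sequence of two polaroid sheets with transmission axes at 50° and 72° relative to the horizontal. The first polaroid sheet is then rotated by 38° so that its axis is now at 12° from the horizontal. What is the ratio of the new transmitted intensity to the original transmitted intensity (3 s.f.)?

I_new/I_old ≈ 0.291

Before rotation:
Unpolarized light through the first polarizer → I₁ = ½ I₀, now polarized at 50°.
I₂ = I₁ cos²(72° − 50°) = 0.5 I₀ · cos²(22°) = 0.4298 I₀.
After rotation:
Unpolarized light through the first polarizer → I₁ = ½ I₀, now polarized at 12°.
I₂ = I₁ cos²(72° − 12°) = 0.5 I₀ · cos²(60°) = 0.125 I₀.
Ratio = 0.125 / 0.4298 = 0.2908.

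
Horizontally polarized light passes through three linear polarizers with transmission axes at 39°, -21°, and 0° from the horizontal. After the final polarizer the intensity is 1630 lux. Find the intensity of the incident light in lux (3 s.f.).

By Malus's law, I₁ = I₀ cos²(39° − 0°) = I₀ cos²(39°) = 0.604 I₀.
I₂ = I₁ cos²(-21° − 39°) = 0.604 I₀ · cos²(60°) = 0.151 I₀.
I₃ = I₂ cos²(0° + 21°) = 0.151 I₀ · cos²(21°) = 0.1316 I₀.
So 1630 lux = 0.1316 I₀, giving I₀ = 1630/0.1316 = 1.239e+04 lux.

I₀ ≈ 1.24e4 lux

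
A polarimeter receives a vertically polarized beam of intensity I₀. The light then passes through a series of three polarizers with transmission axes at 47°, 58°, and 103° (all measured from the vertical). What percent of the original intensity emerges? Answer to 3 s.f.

I₁ = I₀ cos²(47° − 0°) = I₀ cos²(47°) = 0.4651 I₀.
I₂ = I₁ cos²(58° − 47°) = 0.4651 I₀ · cos²(11°) = 0.4482 I₀.
I₃ = I₂ cos²(103° − 58°) = 0.4482 I₀ · cos²(45°) = 0.2241 I₀.
That is 22.41% of the incident intensity.

≈ 22.4%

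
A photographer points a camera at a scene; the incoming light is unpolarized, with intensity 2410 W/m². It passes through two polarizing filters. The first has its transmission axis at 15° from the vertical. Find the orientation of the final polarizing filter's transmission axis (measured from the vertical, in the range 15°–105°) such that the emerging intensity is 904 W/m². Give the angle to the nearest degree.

θ ≈ 45°

Unpolarized light through the first polarizer → I₁ = ½ I₀, now polarized at 15°.
Target fraction: 904 / 2410 W/m² = 0.3751 of I₀.
Need I₂/I₀ = 0.3751, so cos²(θ − 15°) = 0.3751 / 0.5 = 0.7502.
θ − 15° = arccos(√0.7502) = 30.0°, giving θ ≈ 15 + 30.0 = 45.0°.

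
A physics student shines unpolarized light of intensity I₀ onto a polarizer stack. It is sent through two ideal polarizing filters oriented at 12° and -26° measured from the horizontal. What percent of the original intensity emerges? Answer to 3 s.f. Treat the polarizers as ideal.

Unpolarized light through the first polarizer → I₁ = ½ I₀, now polarized at 12°.
I₂ = I₁ cos²(-26° − 12°) = 0.5 I₀ · cos²(38°) = 0.3105 I₀.
That is 31.05% of the incident intensity.

≈ 31.0%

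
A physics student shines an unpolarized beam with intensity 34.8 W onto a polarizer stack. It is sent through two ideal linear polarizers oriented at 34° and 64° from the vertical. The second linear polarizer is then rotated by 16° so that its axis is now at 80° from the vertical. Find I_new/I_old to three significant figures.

I_new/I_old ≈ 0.643

Before rotation:
Unpolarized light through the first polarizer → I₁ = ½ I₀, now polarized at 34°.
I₂ = I₁ cos²(64° − 34°) = 0.5 I₀ · cos²(30°) = 0.375 I₀.
After rotation:
Unpolarized light through the first polarizer → I₁ = ½ I₀, now polarized at 34°.
I₂ = I₁ cos²(80° − 34°) = 0.5 I₀ · cos²(46°) = 0.2413 I₀.
Ratio = 0.2413 / 0.375 = 0.6434.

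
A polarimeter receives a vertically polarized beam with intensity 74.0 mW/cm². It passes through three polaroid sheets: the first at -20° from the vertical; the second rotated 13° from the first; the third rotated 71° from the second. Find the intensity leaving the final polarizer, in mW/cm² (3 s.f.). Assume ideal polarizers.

I ≈ 6.58 mW/cm²

I₁ = 74.0 mW/cm² · cos²(20°) = 65.34 mW/cm².
I₂ = I₁ · cos²(13°) = 65.34 · 0.9494 = 62.04 mW/cm².
I₃ = I₂ · cos²(71°) = 62.04 · 0.106 = 6.576 mW/cm².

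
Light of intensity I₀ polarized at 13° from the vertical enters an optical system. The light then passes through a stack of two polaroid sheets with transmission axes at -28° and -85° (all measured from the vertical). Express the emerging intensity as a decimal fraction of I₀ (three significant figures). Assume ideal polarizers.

By Malus's law, I₁ = I₀ cos²(-28° − 13°) = I₀ cos²(41°) = 0.5696 I₀.
I₂ = I₁ cos²(-85° + 28°) = 0.5696 I₀ · cos²(57°) = 0.169 I₀.
Transmitted fraction = 0.169.

≈ 0.169 I₀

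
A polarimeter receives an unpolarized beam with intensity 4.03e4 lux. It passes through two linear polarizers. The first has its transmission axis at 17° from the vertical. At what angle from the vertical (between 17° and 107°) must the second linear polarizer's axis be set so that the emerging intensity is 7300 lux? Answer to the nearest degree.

Unpolarized light through the first polarizer → I₁ = ½ I₀, now polarized at 17°.
Target fraction: 7300 / 4.03e4 lux = 0.1811 of I₀.
Need I₂/I₀ = 0.1811, so cos²(θ − 17°) = 0.1811 / 0.5 = 0.3623.
θ − 17° = arccos(√0.3623) = 53.0°, giving θ ≈ 17 + 53.0 = 70.0°.

θ ≈ 70°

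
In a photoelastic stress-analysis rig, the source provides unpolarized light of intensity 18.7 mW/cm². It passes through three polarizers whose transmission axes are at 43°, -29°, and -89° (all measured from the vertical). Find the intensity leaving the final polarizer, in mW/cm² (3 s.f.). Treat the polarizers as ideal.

I ≈ 0.223 mW/cm²

Unpolarized light through the first polarizer → I₁ = 18.7 mW/cm²/2 = 9.35 mW/cm², polarized at 43°.
I₂ = I₁ · cos²(72°) = 9.35 · 0.09549 = 0.8928 mW/cm².
I₃ = I₂ · cos²(60°) = 0.8928 · 0.25 = 0.2232 mW/cm².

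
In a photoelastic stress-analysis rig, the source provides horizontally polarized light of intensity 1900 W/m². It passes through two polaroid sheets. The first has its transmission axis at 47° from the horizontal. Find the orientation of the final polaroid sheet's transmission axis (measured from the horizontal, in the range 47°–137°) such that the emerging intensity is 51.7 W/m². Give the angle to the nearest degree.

θ ≈ 123°

I₁ = I₀ cos²(47° − 0°) = I₀ cos²(47°) = 0.4651 I₀.
Target fraction: 51.7 / 1900 W/m² = 0.02721 of I₀.
Need I₂/I₀ = 0.02721, so cos²(θ − 47°) = 0.02721 / 0.4651 = 0.0585.
θ − 47° = arccos(√0.0585) = 76.0°, giving θ ≈ 47 + 76.0 = 123.0°.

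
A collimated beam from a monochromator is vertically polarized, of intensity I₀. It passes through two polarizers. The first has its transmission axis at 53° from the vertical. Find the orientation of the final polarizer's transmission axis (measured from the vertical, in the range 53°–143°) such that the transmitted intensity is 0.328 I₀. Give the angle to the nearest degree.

θ ≈ 71°

I₁ = I₀ cos²(53° − 0°) = I₀ cos²(53°) = 0.3622 I₀.
Need I₂/I₀ = 0.328, so cos²(θ − 53°) = 0.328 / 0.3622 = 0.9056.
θ − 53° = arccos(√0.9056) = 17.9°, giving θ ≈ 53 + 17.9 = 70.9°.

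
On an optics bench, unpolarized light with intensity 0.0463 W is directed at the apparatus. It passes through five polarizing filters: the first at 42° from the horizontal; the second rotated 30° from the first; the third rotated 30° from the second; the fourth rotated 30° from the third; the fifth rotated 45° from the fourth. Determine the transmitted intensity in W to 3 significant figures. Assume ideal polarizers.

I ≈ 0.00488 W

Unpolarized light through the first polarizer → I₁ = 0.0463 W/2 = 0.02315 W, polarized at 42°.
I₂ = I₁ · cos²(30°) = 0.02315 · 0.75 = 0.01736 W.
I₃ = I₂ · cos²(30°) = 0.01736 · 0.75 = 0.01302 W.
I₄ = I₃ · cos²(30°) = 0.01302 · 0.75 = 0.009766 W.
I₅ = I₄ · cos²(45°) = 0.009766 · 0.5 = 0.004883 W.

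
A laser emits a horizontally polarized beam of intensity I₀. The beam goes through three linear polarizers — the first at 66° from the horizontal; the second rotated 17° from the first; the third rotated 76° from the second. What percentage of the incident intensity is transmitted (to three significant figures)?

I₁ = I₀ cos²(66° − 0°) = I₀ cos²(66°) = 0.1654 I₀.
I₂ = I₁ cos²(17°) = 0.1654 · 0.9145 I₀ = 0.1513 I₀.
I₃ = I₂ cos²(76°) = 0.1513 · 0.05853 I₀ = 0.008855 I₀.
That is 0.8855% of the incident intensity.

≈ 0.885%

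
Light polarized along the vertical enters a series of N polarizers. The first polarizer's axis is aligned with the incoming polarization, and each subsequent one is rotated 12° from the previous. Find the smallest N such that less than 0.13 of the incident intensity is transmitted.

N = 48

First polarizer is aligned with the polarization: full transmission.
Each further stage multiplies by cos²(12°) = 0.9568.
After N polarizers: T = 0.9568^(N−1). Require T < 0.13 ⇒ N−1 > ln(0.13)/ln(0.9568) = 46.17, so N−1 ≥ 47 and N = 48.
Check: N=48 gives T = 0.1253 < 0.13; N=47 gives T = 0.131.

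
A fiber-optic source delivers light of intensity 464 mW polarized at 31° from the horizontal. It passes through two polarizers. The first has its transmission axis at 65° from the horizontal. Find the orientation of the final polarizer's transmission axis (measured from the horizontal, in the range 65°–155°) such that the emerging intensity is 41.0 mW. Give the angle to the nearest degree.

I₁ = I₀ cos²(65° − 31°) = I₀ cos²(34°) = 0.6873 I₀.
Target fraction: 41.0 / 464 mW = 0.08836 of I₀.
Need I₂/I₀ = 0.08836, so cos²(θ − 65°) = 0.08836 / 0.6873 = 0.1286.
θ − 65° = arccos(√0.1286) = 69.0°, giving θ ≈ 65 + 69.0 = 134.0°.

θ ≈ 134°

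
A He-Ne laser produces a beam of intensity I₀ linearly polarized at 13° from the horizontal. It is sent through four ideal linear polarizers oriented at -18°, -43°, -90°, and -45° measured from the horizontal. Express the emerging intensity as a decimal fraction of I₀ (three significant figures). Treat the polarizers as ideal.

By Malus's law, I₁ = I₀ cos²(-18° − 13°) = I₀ cos²(31°) = 0.7347 I₀.
I₂ = I₁ cos²(-43° + 18°) = 0.7347 I₀ · cos²(25°) = 0.6035 I₀.
I₃ = I₂ cos²(-90° + 43°) = 0.6035 I₀ · cos²(47°) = 0.2807 I₀.
I₄ = I₃ cos²(-45° + 90°) = 0.2807 I₀ · cos²(45°) = 0.1404 I₀.
Transmitted fraction = 0.1404.

≈ 0.140 I₀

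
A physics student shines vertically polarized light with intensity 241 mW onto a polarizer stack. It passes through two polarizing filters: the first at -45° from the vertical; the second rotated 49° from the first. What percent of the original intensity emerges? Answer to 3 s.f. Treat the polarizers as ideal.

By Malus's law, I₁ = 241 mW · cos²(45°) = 120.5 mW.
I₂ = I₁ · cos²(49°) = 120.5 · 0.4304 = 51.86 mW.
That is 21.52% of the incident intensity.

≈ 21.5%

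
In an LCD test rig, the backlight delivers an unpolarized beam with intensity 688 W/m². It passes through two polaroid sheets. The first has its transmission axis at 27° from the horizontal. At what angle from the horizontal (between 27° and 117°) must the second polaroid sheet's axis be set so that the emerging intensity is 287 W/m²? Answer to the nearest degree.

Unpolarized light through the first polarizer → I₁ = ½ I₀, now polarized at 27°.
Target fraction: 287 / 688 W/m² = 0.4172 of I₀.
Need I₂/I₀ = 0.4172, so cos²(θ − 27°) = 0.4172 / 0.5 = 0.8343.
θ − 27° = arccos(√0.8343) = 24.0°, giving θ ≈ 27 + 24.0 = 51.0°.

θ ≈ 51°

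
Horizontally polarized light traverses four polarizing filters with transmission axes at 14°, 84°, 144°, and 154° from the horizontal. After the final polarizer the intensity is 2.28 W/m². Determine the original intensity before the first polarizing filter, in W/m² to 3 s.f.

By Malus's law, I₁ = I₀ cos²(14° − 0°) = I₀ cos²(14°) = 0.9415 I₀.
I₂ = I₁ cos²(84° − 14°) = 0.9415 I₀ · cos²(70°) = 0.1101 I₀.
I₃ = I₂ cos²(144° − 84°) = 0.1101 I₀ · cos²(60°) = 0.02753 I₀.
I₄ = I₃ cos²(154° − 144°) = 0.02753 I₀ · cos²(10°) = 0.0267 I₀.
So 2.28 W/m² = 0.0267 I₀, giving I₀ = 2.28/0.0267 = 85.38 W/m².

I₀ ≈ 85.4 W/m²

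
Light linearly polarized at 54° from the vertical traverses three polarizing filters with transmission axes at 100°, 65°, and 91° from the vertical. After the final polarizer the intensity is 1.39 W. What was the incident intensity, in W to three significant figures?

I₀ ≈ 5.31 W

By Malus's law, I₁ = I₀ cos²(100° − 54°) = I₀ cos²(46°) = 0.4826 I₀.
I₂ = I₁ cos²(65° − 100°) = 0.4826 I₀ · cos²(35°) = 0.3238 I₀.
I₃ = I₂ cos²(91° − 65°) = 0.3238 I₀ · cos²(26°) = 0.2616 I₀.
So 1.39 W = 0.2616 I₀, giving I₀ = 1.39/0.2616 = 5.314 W.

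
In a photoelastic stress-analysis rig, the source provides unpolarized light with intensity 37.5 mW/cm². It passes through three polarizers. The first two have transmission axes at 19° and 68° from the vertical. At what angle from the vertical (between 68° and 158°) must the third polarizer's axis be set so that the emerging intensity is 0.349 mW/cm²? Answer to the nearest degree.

θ ≈ 146°

Unpolarized light through the first polarizer → I₁ = ½ I₀, now polarized at 19°.
I₂ = I₁ cos²(68° − 19°) = 0.5 I₀ · cos²(49°) = 0.2152 I₀.
Target fraction: 0.349 / 37.5 mW/cm² = 0.009307 of I₀.
Need I₃/I₀ = 0.009307, so cos²(θ − 68°) = 0.009307 / 0.2152 = 0.04325.
θ − 68° = arccos(√0.04325) = 78.0°, giving θ ≈ 68 + 78.0 = 146.0°.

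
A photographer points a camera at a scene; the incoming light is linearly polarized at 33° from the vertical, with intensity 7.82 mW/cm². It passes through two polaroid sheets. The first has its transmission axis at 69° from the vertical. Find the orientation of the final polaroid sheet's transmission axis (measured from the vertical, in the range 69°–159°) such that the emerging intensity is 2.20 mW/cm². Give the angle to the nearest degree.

I₁ = I₀ cos²(69° − 33°) = I₀ cos²(36°) = 0.6545 I₀.
Target fraction: 2.20 / 7.82 mW/cm² = 0.2813 of I₀.
Need I₂/I₀ = 0.2813, so cos²(θ − 69°) = 0.2813 / 0.6545 = 0.4298.
θ − 69° = arccos(√0.4298) = 49.0°, giving θ ≈ 69 + 49.0 = 118.0°.

θ ≈ 118°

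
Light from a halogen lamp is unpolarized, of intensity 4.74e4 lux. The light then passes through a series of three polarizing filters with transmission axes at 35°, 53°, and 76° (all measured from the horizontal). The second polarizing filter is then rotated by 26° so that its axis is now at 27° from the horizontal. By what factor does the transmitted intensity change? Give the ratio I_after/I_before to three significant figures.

Before rotation:
Unpolarized light through the first polarizer → I₁ = ½ I₀, now polarized at 35°.
I₂ = I₁ cos²(53° − 35°) = 0.5 I₀ · cos²(18°) = 0.4523 I₀.
I₃ = I₂ cos²(76° − 53°) = 0.4523 I₀ · cos²(23°) = 0.3832 I₀.
After rotation:
Unpolarized light through the first polarizer → I₁ = ½ I₀, now polarized at 35°.
I₂ = I₁ cos²(27° − 35°) = 0.5 I₀ · cos²(8°) = 0.4903 I₀.
I₃ = I₂ cos²(76° − 27°) = 0.4903 I₀ · cos²(49°) = 0.211 I₀.
Ratio = 0.211 / 0.3832 = 0.5507.

I_new/I_old ≈ 0.551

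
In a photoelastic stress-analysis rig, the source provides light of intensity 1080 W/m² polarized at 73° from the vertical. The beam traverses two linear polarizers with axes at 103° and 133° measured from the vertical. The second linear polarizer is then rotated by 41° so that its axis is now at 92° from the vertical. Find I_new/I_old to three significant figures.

Before rotation:
By Malus's law, I₁ = I₀ cos²(103° − 73°) = I₀ cos²(30°) = 0.75 I₀.
I₂ = I₁ cos²(133° − 103°) = 0.75 I₀ · cos²(30°) = 0.5625 I₀.
After rotation:
I₁ = I₀ cos²(103° − 73°) = I₀ cos²(30°) = 0.75 I₀.
I₂ = I₁ cos²(92° − 103°) = 0.75 I₀ · cos²(11°) = 0.7227 I₀.
Ratio = 0.7227 / 0.5625 = 1.285.

I_new/I_old ≈ 1.28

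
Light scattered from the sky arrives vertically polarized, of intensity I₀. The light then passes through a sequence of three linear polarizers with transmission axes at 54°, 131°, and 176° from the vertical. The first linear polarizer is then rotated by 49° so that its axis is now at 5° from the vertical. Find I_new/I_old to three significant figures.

I_new/I_old ≈ 19.6

Before rotation:
By Malus's law, I₁ = I₀ cos²(54° − 0°) = I₀ cos²(54°) = 0.3455 I₀.
I₂ = I₁ cos²(131° − 54°) = 0.3455 I₀ · cos²(77°) = 0.01748 I₀.
I₃ = I₂ cos²(176° − 131°) = 0.01748 I₀ · cos²(45°) = 0.008741 I₀.
After rotation:
I₁ = I₀ cos²(5° − 0°) = I₀ cos²(5°) = 0.9924 I₀.
Angle between axes 1 and 2: 54°. I₂ = 0.9924 I₀ · cos²(54°) = 0.3429 I₀.
I₃ = I₂ cos²(176° − 131°) = 0.3429 I₀ · cos²(45°) = 0.1714 I₀.
Ratio = 0.1714 / 0.008741 = 19.61.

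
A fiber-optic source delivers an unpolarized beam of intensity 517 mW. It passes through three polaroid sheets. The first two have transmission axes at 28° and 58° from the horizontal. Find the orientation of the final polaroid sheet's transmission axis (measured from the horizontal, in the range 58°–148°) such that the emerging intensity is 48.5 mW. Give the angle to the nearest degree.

Unpolarized light through the first polarizer → I₁ = ½ I₀, now polarized at 28°.
I₂ = I₁ cos²(58° − 28°) = 0.5 I₀ · cos²(30°) = 0.375 I₀.
Target fraction: 48.5 / 517 mW = 0.09381 of I₀.
Need I₃/I₀ = 0.09381, so cos²(θ − 58°) = 0.09381 / 0.375 = 0.2502.
θ − 58° = arccos(√0.2502) = 60.0°, giving θ ≈ 58 + 60.0 = 118.0°.

θ ≈ 118°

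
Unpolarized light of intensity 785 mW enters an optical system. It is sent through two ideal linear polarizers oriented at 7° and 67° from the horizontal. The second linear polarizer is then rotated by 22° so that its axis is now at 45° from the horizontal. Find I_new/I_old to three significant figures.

I_new/I_old ≈ 2.48

Before rotation:
Unpolarized light through the first polarizer → I₁ = ½ I₀, now polarized at 7°.
I₂ = I₁ cos²(67° − 7°) = 0.5 I₀ · cos²(60°) = 0.125 I₀.
After rotation:
Unpolarized light through the first polarizer → I₁ = ½ I₀, now polarized at 7°.
I₂ = I₁ cos²(45° − 7°) = 0.5 I₀ · cos²(38°) = 0.3105 I₀.
Ratio = 0.3105 / 0.125 = 2.484.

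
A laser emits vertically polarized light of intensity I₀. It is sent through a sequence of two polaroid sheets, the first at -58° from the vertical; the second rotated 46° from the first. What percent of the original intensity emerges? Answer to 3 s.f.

≈ 13.6%

I₁ = I₀ cos²(-58° − 0°) = I₀ cos²(58°) = 0.2808 I₀.
I₂ = I₁ cos²(46°) = 0.2808 · 0.4826 I₀ = 0.1355 I₀.
That is 13.55% of the incident intensity.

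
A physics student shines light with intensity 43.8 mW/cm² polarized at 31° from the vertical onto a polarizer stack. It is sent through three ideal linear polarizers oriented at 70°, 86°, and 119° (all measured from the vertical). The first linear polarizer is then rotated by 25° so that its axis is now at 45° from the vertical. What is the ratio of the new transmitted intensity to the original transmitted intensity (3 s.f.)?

Before rotation:
I₁ = I₀ cos²(70° − 31°) = I₀ cos²(39°) = 0.604 I₀.
I₂ = I₁ cos²(86° − 70°) = 0.604 I₀ · cos²(16°) = 0.5581 I₀.
I₃ = I₂ cos²(119° − 86°) = 0.5581 I₀ · cos²(33°) = 0.3925 I₀.
After rotation:
I₁ = I₀ cos²(45° − 31°) = I₀ cos²(14°) = 0.9415 I₀.
I₂ = I₁ cos²(86° − 45°) = 0.9415 I₀ · cos²(41°) = 0.5363 I₀.
I₃ = I₂ cos²(119° − 86°) = 0.5363 I₀ · cos²(33°) = 0.3772 I₀.
Ratio = 0.3772 / 0.3925 = 0.9609.

I_new/I_old ≈ 0.961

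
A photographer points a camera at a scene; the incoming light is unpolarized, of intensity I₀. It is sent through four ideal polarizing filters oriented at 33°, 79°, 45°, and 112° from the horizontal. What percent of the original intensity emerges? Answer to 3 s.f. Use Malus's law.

Unpolarized light through the first polarizer → I₁ = ½ I₀, now polarized at 33°.
I₂ = I₁ cos²(79° − 33°) = 0.5 I₀ · cos²(46°) = 0.2413 I₀.
I₃ = I₂ cos²(45° − 79°) = 0.2413 I₀ · cos²(34°) = 0.1658 I₀.
I₄ = I₃ cos²(112° − 45°) = 0.1658 I₀ · cos²(67°) = 0.02532 I₀.
That is 2.532% of the incident intensity.

≈ 2.53%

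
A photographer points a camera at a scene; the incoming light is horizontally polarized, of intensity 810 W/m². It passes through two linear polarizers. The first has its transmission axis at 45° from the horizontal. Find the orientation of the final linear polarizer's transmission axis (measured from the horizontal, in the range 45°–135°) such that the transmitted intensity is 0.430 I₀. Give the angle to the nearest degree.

θ ≈ 67°

By Malus's law, I₁ = I₀ cos²(45° − 0°) = I₀ cos²(45°) = 0.5 I₀.
Need I₂/I₀ = 0.43, so cos²(θ − 45°) = 0.43 / 0.5 = 0.86.
θ − 45° = arccos(√0.86) = 22.0°, giving θ ≈ 45 + 22.0 = 67.0°.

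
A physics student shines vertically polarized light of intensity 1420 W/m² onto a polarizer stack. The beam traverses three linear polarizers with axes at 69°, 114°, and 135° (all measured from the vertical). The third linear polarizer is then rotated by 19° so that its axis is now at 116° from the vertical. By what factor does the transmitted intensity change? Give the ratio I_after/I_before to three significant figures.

I_new/I_old ≈ 1.15

Before rotation:
By Malus's law, I₁ = I₀ cos²(69° − 0°) = I₀ cos²(69°) = 0.1284 I₀.
I₂ = I₁ cos²(114° − 69°) = 0.1284 I₀ · cos²(45°) = 0.06421 I₀.
I₃ = I₂ cos²(135° − 114°) = 0.06421 I₀ · cos²(21°) = 0.05597 I₀.
After rotation:
I₁ = I₀ cos²(69° − 0°) = I₀ cos²(69°) = 0.1284 I₀.
I₂ = I₁ cos²(114° − 69°) = 0.1284 I₀ · cos²(45°) = 0.06421 I₀.
I₃ = I₂ cos²(116° − 114°) = 0.06421 I₀ · cos²(2°) = 0.06414 I₀.
Ratio = 0.06414 / 0.05597 = 1.146.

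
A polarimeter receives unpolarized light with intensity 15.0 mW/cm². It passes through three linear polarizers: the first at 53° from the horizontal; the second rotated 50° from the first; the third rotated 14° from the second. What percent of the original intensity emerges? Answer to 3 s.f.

Unpolarized light through the first polarizer → I₁ = 15.0 mW/cm²/2 = 7.5 mW/cm², polarized at 53°.
I₂ = I₁ · cos²(50°) = 7.5 · 0.4132 = 3.099 mW/cm².
I₃ = I₂ · cos²(14°) = 3.099 · 0.9415 = 2.917 mW/cm².
That is 19.45% of the incident intensity.

≈ 19.4%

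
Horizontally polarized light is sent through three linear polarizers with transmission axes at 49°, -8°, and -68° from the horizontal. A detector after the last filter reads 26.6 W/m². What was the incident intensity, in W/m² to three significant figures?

I₀ ≈ 833 W/m²

By Malus's law, I₁ = I₀ cos²(49° − 0°) = I₀ cos²(49°) = 0.4304 I₀.
I₂ = I₁ cos²(-8° − 49°) = 0.4304 I₀ · cos²(57°) = 0.1277 I₀.
I₃ = I₂ cos²(-68° + 8°) = 0.1277 I₀ · cos²(60°) = 0.03192 I₀.
So 26.6 W/m² = 0.03192 I₀, giving I₀ = 26.6/0.03192 = 833.4 W/m².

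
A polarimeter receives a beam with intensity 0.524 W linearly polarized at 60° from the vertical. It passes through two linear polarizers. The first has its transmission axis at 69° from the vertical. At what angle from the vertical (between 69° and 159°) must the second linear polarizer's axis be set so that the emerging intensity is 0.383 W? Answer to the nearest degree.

By Malus's law, I₁ = I₀ cos²(69° − 60°) = I₀ cos²(9°) = 0.9755 I₀.
Target fraction: 0.383 / 0.524 W = 0.7309 of I₀.
Need I₂/I₀ = 0.7309, so cos²(θ − 69°) = 0.7309 / 0.9755 = 0.7493.
θ − 69° = arccos(√0.7493) = 30.0°, giving θ ≈ 69 + 30.0 = 99.0°.

θ ≈ 99°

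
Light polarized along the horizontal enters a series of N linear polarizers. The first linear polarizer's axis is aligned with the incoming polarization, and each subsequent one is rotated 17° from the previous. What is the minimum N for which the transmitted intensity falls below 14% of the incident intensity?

N = 24

First polarizer is aligned with the polarization: full transmission.
Each further stage multiplies by cos²(17°) = 0.9145.
After N polarizers: T = 0.9145^(N−1). Require T < 0.14 ⇒ N−1 > ln(0.14)/ln(0.9145) = 22.00, so N−1 ≥ 23 and N = 24.
Check: N=24 gives T = 0.1281 < 0.14; N=23 gives T = 0.14.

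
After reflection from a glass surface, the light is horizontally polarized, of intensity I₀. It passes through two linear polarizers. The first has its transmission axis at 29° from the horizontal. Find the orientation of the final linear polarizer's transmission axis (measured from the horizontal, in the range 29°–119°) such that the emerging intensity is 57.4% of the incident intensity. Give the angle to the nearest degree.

By Malus's law, I₁ = I₀ cos²(29° − 0°) = I₀ cos²(29°) = 0.765 I₀.
Need I₂/I₀ = 0.574, so cos²(θ − 29°) = 0.574 / 0.765 = 0.7504.
θ − 29° = arccos(√0.7504) = 30.0°, giving θ ≈ 29 + 30.0 = 59.0°.

θ ≈ 59°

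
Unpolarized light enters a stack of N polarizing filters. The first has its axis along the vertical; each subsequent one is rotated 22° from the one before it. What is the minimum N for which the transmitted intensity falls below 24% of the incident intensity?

N = 6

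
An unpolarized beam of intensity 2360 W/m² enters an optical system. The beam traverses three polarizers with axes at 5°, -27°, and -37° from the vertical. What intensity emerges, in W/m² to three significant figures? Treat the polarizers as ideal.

I ≈ 823 W/m²

Unpolarized light through the first polarizer → I₁ = 2360 W/m²/2 = 1180 W/m², polarized at 5°.
I₂ = I₁ · cos²(32°) = 1180 · 0.7192 = 848.6 W/m².
I₃ = I₂ · cos²(10°) = 848.6 · 0.9698 = 823 W/m².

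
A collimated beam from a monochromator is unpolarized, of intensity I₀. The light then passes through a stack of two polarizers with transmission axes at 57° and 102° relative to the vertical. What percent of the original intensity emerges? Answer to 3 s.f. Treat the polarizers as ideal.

Unpolarized light through the first polarizer → I₁ = ½ I₀, now polarized at 57°.
I₂ = I₁ cos²(102° − 57°) = 0.5 I₀ · cos²(45°) = 0.25 I₀.
That is 25% of the incident intensity.

≈ 25.0%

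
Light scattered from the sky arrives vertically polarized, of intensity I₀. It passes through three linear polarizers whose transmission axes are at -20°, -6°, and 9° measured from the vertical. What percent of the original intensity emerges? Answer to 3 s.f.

By Malus's law, I₁ = I₀ cos²(-20° − 0°) = I₀ cos²(20°) = 0.883 I₀.
I₂ = I₁ cos²(-6° + 20°) = 0.883 I₀ · cos²(14°) = 0.8313 I₀.
I₃ = I₂ cos²(9° + 6°) = 0.8313 I₀ · cos²(15°) = 0.7757 I₀.
That is 77.57% of the incident intensity.

≈ 77.6%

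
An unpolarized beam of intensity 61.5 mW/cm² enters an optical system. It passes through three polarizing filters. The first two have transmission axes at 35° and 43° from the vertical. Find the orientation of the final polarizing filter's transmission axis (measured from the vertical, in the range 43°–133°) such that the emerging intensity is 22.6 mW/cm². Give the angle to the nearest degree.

θ ≈ 73°

Unpolarized light through the first polarizer → I₁ = ½ I₀, now polarized at 35°.
I₂ = I₁ cos²(43° − 35°) = 0.5 I₀ · cos²(8°) = 0.4903 I₀.
Target fraction: 22.6 / 61.5 mW/cm² = 0.3675 of I₀.
Need I₃/I₀ = 0.3675, so cos²(θ − 43°) = 0.3675 / 0.4903 = 0.7495.
θ − 43° = arccos(√0.7495) = 30.0°, giving θ ≈ 43 + 30.0 = 73.0°.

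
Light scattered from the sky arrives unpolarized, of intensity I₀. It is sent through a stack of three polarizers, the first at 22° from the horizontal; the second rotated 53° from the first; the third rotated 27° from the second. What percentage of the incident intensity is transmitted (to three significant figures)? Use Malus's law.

≈ 14.4%

Unpolarized light through the first polarizer → I₁ = ½ I₀, now polarized at 22°.
I₂ = I₁ cos²(53°) = 0.5 · 0.3622 I₀ = 0.1811 I₀.
I₃ = I₂ cos²(27°) = 0.1811 · 0.7939 I₀ = 0.1438 I₀.
That is 14.38% of the incident intensity.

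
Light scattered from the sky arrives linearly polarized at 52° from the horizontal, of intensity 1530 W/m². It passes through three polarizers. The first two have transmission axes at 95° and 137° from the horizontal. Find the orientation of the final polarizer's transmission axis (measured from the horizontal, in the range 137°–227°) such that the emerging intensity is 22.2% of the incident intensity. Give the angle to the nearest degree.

I₁ = I₀ cos²(95° − 52°) = I₀ cos²(43°) = 0.5349 I₀.
I₂ = I₁ cos²(137° − 95°) = 0.5349 I₀ · cos²(42°) = 0.2954 I₀.
Need I₃/I₀ = 0.222, so cos²(θ − 137°) = 0.222 / 0.2954 = 0.7515.
θ − 137° = arccos(√0.7515) = 29.9°, giving θ ≈ 137 + 29.9 = 166.9°.

θ ≈ 167°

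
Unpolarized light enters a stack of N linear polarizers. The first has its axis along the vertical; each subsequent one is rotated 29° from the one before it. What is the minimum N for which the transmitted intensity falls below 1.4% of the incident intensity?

N = 15

First polarizer halves the unpolarized light: factor 1/2.
Each further stage multiplies by cos²(29°) = 0.765.
After N polarizers: T = 0.5·0.765^(N−1). Require T < 0.014 ⇒ N−1 > ln(0.014/0.5)/ln(0.765) = 13.34, so N−1 ≥ 14 and N = 15.
Check: N=15 gives T = 0.01175 < 0.014; N=14 gives T = 0.01536.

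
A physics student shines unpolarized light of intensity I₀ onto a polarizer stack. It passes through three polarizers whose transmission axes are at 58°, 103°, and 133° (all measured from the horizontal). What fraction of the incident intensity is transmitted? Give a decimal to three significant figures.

Unpolarized light through the first polarizer → I₁ = ½ I₀, now polarized at 58°.
I₂ = I₁ cos²(103° − 58°) = 0.5 I₀ · cos²(45°) = 0.25 I₀.
I₃ = I₂ cos²(133° − 103°) = 0.25 I₀ · cos²(30°) = 0.1875 I₀.
Transmitted fraction = 0.1875.

≈ 0.188 I₀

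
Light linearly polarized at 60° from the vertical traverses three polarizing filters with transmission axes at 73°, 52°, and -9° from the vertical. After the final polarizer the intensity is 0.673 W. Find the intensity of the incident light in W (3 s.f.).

I₀ ≈ 3.46 W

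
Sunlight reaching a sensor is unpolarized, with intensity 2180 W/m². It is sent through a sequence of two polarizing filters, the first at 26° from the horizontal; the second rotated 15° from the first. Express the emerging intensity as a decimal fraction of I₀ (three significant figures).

I/I₀ ≈ 0.467

Unpolarized light through the first polarizer → I₁ = 2180 W/m²/2 = 1090 W/m², polarized at 26°.
I₂ = I₁ · cos²(15°) = 1090 · 0.933 = 1017 W/m².
Transmitted fraction = 0.4665.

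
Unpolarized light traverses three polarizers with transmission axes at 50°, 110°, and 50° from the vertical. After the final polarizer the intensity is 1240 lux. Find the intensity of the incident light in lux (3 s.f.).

I₀ ≈ 3.97e4 lux

Unpolarized light through the first polarizer → I₁ = ½ I₀, now polarized at 50°.
I₂ = I₁ cos²(110° − 50°) = 0.5 I₀ · cos²(60°) = 0.125 I₀.
I₃ = I₂ cos²(50° − 110°) = 0.125 I₀ · cos²(60°) = 0.03125 I₀.
So 1240 lux = 0.03125 I₀, giving I₀ = 1240/0.03125 = 3.968e+04 lux.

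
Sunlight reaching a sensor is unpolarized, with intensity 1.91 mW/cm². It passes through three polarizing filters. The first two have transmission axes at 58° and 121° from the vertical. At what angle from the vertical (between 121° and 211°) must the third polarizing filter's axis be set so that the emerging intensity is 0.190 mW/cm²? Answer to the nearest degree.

θ ≈ 132°

Unpolarized light through the first polarizer → I₁ = ½ I₀, now polarized at 58°.
I₂ = I₁ cos²(121° − 58°) = 0.5 I₀ · cos²(63°) = 0.1031 I₀.
Target fraction: 0.190 / 1.91 mW/cm² = 0.09948 of I₀.
Need I₃/I₀ = 0.09948, so cos²(θ − 121°) = 0.09948 / 0.1031 = 0.9653.
θ − 121° = arccos(√0.9653) = 10.7°, giving θ ≈ 121 + 10.7 = 131.7°.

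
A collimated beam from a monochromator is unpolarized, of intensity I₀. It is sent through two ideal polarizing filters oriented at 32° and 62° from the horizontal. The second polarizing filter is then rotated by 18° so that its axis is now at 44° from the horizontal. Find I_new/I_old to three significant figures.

I_new/I_old ≈ 1.28

Before rotation:
Unpolarized light through the first polarizer → I₁ = ½ I₀, now polarized at 32°.
I₂ = I₁ cos²(62° − 32°) = 0.5 I₀ · cos²(30°) = 0.375 I₀.
After rotation:
Unpolarized light through the first polarizer → I₁ = ½ I₀, now polarized at 32°.
I₂ = I₁ cos²(44° − 32°) = 0.5 I₀ · cos²(12°) = 0.4784 I₀.
Ratio = 0.4784 / 0.375 = 1.276.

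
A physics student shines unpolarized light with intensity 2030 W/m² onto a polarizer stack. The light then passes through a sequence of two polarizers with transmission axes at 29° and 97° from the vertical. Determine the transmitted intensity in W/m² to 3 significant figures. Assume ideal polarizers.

I ≈ 142 W/m²

Unpolarized light through the first polarizer → I₁ = 2030 W/m²/2 = 1015 W/m², polarized at 29°.
I₂ = I₁ · cos²(68°) = 1015 · 0.1403 = 142.4 W/m².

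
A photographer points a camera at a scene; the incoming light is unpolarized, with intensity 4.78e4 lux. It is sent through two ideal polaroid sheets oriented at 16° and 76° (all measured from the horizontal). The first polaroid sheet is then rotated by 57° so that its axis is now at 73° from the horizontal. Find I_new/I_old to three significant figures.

Before rotation:
Unpolarized light through the first polarizer → I₁ = ½ I₀, now polarized at 16°.
I₂ = I₁ cos²(76° − 16°) = 0.5 I₀ · cos²(60°) = 0.125 I₀.
After rotation:
Unpolarized light through the first polarizer → I₁ = ½ I₀, now polarized at 73°.
I₂ = I₁ cos²(76° − 73°) = 0.5 I₀ · cos²(3°) = 0.4986 I₀.
Ratio = 0.4986 / 0.125 = 3.989.

I_new/I_old ≈ 3.99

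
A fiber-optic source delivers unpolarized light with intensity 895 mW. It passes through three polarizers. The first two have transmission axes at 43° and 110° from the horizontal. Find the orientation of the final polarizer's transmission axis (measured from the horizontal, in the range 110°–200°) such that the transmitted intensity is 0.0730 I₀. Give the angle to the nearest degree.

θ ≈ 122°

Unpolarized light through the first polarizer → I₁ = ½ I₀, now polarized at 43°.
I₂ = I₁ cos²(110° − 43°) = 0.5 I₀ · cos²(67°) = 0.07634 I₀.
Need I₃/I₀ = 0.073, so cos²(θ − 110°) = 0.073 / 0.07634 = 0.9563.
θ − 110° = arccos(√0.9563) = 12.1°, giving θ ≈ 110 + 12.1 = 122.1°.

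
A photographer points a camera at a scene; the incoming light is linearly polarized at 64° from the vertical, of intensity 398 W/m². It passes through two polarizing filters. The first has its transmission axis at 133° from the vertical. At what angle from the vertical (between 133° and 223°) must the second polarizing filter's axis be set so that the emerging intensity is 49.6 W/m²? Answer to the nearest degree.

By Malus's law, I₁ = I₀ cos²(133° − 64°) = I₀ cos²(69°) = 0.1284 I₀.
Target fraction: 49.6 / 398 W/m² = 0.1246 of I₀.
Need I₂/I₀ = 0.1246, so cos²(θ − 133°) = 0.1246 / 0.1284 = 0.9704.
θ − 133° = arccos(√0.9704) = 9.9°, giving θ ≈ 133 + 9.9 = 142.9°.

θ ≈ 143°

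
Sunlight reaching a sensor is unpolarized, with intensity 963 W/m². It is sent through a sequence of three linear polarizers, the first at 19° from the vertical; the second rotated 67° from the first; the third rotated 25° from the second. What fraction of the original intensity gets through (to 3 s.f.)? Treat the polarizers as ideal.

I/I₀ ≈ 0.0627

Unpolarized light through the first polarizer → I₁ = 963 W/m²/2 = 481.5 W/m², polarized at 19°.
I₂ = I₁ · cos²(67°) = 481.5 · 0.1527 = 73.51 W/m².
I₃ = I₂ · cos²(25°) = 73.51 · 0.8214 = 60.38 W/m².
Transmitted fraction = 0.0627.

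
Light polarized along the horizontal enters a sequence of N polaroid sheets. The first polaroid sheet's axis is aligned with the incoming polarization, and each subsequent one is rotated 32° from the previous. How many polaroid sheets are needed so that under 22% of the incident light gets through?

First polarizer is aligned with the polarization: full transmission.
Each further stage multiplies by cos²(32°) = 0.7192.
After N polarizers: T = 0.7192^(N−1). Require T < 0.22 ⇒ N−1 > ln(0.22)/ln(0.7192) = 4.59, so N−1 ≥ 5 and N = 6.
Check: N=6 gives T = 0.1924 < 0.22; N=5 gives T = 0.2675.

N = 6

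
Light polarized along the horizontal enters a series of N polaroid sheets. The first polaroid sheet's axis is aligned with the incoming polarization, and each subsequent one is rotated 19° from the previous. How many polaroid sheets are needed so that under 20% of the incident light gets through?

First polarizer is aligned with the polarization: full transmission.
Each further stage multiplies by cos²(19°) = 0.894.
After N polarizers: T = 0.894^(N−1). Require T < 0.20 ⇒ N−1 > ln(0.20)/ln(0.894) = 14.36, so N−1 ≥ 15 and N = 16.
Check: N=16 gives T = 0.1863 < 0.20; N=15 gives T = 0.2083.

N = 16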